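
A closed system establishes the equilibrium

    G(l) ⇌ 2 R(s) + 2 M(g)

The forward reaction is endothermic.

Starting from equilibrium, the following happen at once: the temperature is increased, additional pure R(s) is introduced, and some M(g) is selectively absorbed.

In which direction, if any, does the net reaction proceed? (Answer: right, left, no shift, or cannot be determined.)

right

The forward reaction is endothermic. Raising T favours the endothermic direction — shift to the right.
R is a pure solid; its activity is 1 regardless of amount, so Q is unaffected — no shift from this change.
Removing M (g), a product, drives the reaction to the right.
Only the nonzero effect(s) matter; the net shift is to the right.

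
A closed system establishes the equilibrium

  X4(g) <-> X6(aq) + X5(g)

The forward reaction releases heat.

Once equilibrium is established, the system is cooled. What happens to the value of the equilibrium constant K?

K depends on temperature via the van 't Hoff relation. The forward reaction is exothermic, so lowering T increases K.

increases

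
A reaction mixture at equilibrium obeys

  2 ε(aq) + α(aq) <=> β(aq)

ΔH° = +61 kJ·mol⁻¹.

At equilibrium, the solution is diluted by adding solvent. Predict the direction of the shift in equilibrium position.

Dilution lowers every aqueous concentration by the same factor. Δn_aq = 1 − 3 = -2, so the system shifts toward the side with more dissolved moles — to the left.

left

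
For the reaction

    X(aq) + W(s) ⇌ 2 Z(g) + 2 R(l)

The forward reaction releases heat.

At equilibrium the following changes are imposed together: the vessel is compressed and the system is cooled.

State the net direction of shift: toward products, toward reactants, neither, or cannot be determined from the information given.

Gas moles: reactants 0, products 2 (Δn_gas = +2). Compression shifts the system toward the side with fewer moles of gas — to the left.
The forward reaction is exothermic. Lowering T favours the exothermic direction — shift to the right.
The individual effects push in opposite directions; without quantitative information the net direction cannot be determined.

cannot be determined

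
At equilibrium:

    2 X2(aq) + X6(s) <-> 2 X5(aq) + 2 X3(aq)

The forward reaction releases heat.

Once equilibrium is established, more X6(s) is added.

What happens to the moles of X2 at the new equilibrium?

unchanged

X6 is a pure solid; its activity is 1 regardless of amount, so Q is unaffected — no shift from this change.
No net shift occurs, so the amount of X2 is unchanged.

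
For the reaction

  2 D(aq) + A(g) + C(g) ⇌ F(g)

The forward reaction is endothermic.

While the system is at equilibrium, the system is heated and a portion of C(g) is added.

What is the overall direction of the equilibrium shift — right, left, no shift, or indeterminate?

right

The forward reaction is endothermic. Raising T favours the endothermic direction — shift to the right.
Adding C (g), a reactant, drives the reaction to the right.
All effects act in the same direction — net shift to the right.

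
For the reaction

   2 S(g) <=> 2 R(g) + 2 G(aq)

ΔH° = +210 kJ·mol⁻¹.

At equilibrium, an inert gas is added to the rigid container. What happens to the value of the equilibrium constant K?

The equilibrium constant depends only on temperature. This perturbation changes neither the position of equilibrium nor K.

unchanged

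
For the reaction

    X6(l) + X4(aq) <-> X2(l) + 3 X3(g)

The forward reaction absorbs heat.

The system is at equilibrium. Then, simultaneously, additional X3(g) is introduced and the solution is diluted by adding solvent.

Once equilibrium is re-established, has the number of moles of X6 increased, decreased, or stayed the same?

increases

Adding X3 (g), a product, drives the reaction to the left.
Dilution lowers every aqueous concentration by the same factor. Δn_aq = 0 − 1 = -1, so the system shifts toward the side with more dissolved moles — to the left.
The net shift is to the left. X6 is a reactant, so its amount increases.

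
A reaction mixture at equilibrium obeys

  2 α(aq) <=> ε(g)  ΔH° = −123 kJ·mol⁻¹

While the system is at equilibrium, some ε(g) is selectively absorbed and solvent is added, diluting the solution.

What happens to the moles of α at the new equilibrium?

Removing ε (g), a product, drives the reaction to the right.
Dilution lowers every aqueous concentration by the same factor. Δn_aq = 0 − 2 = -2, so the system shifts toward the side with more dissolved moles — to the left.
The two effects oppose each other, so the net shift — and hence the change in α — cannot be determined from the given information.

cannot be determined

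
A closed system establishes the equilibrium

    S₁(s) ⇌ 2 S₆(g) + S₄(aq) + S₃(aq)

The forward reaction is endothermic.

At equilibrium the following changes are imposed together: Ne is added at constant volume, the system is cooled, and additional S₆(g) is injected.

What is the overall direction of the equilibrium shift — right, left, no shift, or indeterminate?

At constant volume, adding an inert gas leaves every reacting species' partial pressure unchanged, so Q is unchanged — no shift from this change.
The forward reaction is endothermic. Lowering T favours the exothermic direction — shift to the left.
Adding S₆ (g), a product, drives the reaction to the left.
Only the nonzero effect(s) matter; the net shift is to the left.

left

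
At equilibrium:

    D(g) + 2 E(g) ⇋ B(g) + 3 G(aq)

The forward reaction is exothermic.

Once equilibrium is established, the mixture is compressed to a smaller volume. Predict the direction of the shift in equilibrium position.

Gas moles: reactants 3, products 1 (Δn_gas = -2). Compression shifts the system toward the side with fewer moles of gas — to the right.

right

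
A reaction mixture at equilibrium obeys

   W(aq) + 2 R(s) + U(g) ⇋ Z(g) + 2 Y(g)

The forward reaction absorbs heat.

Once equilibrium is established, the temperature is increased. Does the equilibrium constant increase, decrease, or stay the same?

K depends on temperature via the van 't Hoff relation. The forward reaction is endothermic, so raising T increases K.

increases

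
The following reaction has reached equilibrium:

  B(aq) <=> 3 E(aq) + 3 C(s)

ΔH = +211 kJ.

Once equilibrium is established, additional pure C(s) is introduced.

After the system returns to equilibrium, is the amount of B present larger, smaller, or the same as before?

C is a pure solid; its activity is 1 regardless of amount, so Q is unaffected — no shift from this change.
No net shift occurs, so the amount of B is unchanged.

unchanged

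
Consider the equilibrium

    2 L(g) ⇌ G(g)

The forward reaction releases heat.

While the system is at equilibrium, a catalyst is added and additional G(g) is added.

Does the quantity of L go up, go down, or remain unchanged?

increases

A catalyst speeds both forward and reverse rates equally; it changes neither Q nor K — no shift from this change.
Adding G (g), a product, drives the reaction to the left.
The net shift is to the left. L is a reactant, so its amount increases.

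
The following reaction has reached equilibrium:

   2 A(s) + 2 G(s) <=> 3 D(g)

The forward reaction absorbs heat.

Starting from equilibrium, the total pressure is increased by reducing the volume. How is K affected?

unchanged

The equilibrium constant depends only on temperature. This perturbation may move the position of equilibrium, but since T is unchanged, K itself is unchanged.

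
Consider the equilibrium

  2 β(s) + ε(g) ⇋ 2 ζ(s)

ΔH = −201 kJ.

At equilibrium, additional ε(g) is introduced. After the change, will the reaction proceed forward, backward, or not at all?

right

Adding ε (g), a reactant, drives the reaction to the right.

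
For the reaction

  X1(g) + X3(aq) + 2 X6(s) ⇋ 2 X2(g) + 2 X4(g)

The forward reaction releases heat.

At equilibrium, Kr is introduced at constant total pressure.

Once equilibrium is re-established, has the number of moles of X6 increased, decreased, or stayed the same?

decreases

Adding inert gas at constant total pressure expands the volume and lowers every reacting partial pressure. With Δn_gas = 4 − 1 = +3, Q moves away from K toward the side with fewer gas moles, so the system shifts toward the side with more gas moles — to the right.
The net shift is to the right. X6 is a reactant, so its amount decreases.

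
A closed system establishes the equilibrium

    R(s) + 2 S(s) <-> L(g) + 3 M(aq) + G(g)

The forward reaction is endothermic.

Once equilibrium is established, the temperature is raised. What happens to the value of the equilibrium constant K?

increases

K depends on temperature via the van 't Hoff relation. The forward reaction is endothermic, so raising T increases K.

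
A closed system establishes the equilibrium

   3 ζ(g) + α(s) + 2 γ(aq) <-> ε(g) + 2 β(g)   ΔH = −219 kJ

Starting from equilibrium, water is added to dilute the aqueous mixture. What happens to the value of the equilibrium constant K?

The equilibrium constant depends only on temperature. This perturbation may move the position of equilibrium, but since T is unchanged, K itself is unchanged.

unchanged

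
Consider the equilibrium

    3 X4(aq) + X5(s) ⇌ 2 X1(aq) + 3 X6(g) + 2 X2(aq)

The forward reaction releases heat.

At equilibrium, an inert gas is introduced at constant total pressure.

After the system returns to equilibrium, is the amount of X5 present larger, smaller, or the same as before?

decreases

Adding inert gas at constant total pressure expands the volume and lowers every reacting partial pressure. With Δn_gas = 3 − 0 = +3, Q moves away from K toward the side with fewer gas moles, so the system shifts toward the side with more gas moles — to the right.
The net shift is to the right. X5 is a reactant, so its amount decreases.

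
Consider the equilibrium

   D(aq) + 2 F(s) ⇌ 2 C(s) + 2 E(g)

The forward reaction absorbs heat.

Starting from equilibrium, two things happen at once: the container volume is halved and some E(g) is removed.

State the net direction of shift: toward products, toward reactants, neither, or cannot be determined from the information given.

cannot be determined

Gas moles: reactants 0, products 2 (Δn_gas = +2). Compression shifts the system toward the side with fewer moles of gas — to the left.
Removing E (g), a product, drives the reaction to the right.
The individual effects push in opposite directions; without quantitative information the net direction cannot be determined.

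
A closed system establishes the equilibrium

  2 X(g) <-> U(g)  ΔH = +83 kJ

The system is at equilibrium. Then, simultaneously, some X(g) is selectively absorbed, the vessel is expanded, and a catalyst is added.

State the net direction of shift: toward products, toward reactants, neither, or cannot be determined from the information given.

left

Removing X (g), a reactant, drives the reaction to the left.
Gas moles: reactants 2, products 1 (Δn_gas = -1). Expansion shifts the system toward the side with more moles of gas — to the left.
A catalyst speeds both forward and reverse rates equally; it changes neither Q nor K — no shift from this change.
Only the nonzero effect(s) matter; the net shift is to the left.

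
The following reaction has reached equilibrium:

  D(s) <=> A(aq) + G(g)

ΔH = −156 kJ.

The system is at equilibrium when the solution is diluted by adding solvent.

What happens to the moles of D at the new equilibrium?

decreases

Dilution lowers every aqueous concentration by the same factor. Δn_aq = 1 − 0 = +1, so the system shifts toward the side with more dissolved moles — to the right.
The net shift is to the right. D is a reactant, so its amount decreases.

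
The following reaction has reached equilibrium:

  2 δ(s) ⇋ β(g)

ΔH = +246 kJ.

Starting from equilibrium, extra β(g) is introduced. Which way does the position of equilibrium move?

Adding β (g), a product, drives the reaction to the left.

left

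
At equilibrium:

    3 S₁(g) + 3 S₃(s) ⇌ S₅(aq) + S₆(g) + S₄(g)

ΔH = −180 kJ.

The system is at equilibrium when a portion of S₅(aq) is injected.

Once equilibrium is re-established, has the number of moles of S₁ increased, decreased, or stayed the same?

Adding S₅ (aq), a product, drives the reaction to the left.
The net shift is to the left. S₁ is a reactant, so its amount increases.

increases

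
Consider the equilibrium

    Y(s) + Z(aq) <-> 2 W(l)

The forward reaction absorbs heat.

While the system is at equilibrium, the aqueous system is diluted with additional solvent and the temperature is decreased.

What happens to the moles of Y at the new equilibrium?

Dilution lowers every aqueous concentration by the same factor. Δn_aq = 0 − 1 = -1, so the system shifts toward the side with more dissolved moles — to the left.
The forward reaction is endothermic. Lowering T favours the exothermic direction — shift to the left.
The net shift is to the left. Y is a reactant, so its amount increases.

increases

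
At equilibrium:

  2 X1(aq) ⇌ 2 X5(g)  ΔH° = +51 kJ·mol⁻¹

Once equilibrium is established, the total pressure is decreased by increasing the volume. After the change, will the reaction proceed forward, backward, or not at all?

right

Gas moles: reactants 0, products 2 (Δn_gas = +2). Expansion shifts the system toward the side with more moles of gas — to the right.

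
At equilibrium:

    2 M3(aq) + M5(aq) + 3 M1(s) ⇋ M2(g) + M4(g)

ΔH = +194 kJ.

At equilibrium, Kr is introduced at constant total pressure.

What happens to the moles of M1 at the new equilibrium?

Adding inert gas at constant total pressure expands the volume and lowers every reacting partial pressure. With Δn_gas = 2 − 0 = +2, Q moves away from K toward the side with fewer gas moles, so the system shifts toward the side with more gas moles — to the right.
The net shift is to the right. M1 is a reactant, so its amount decreases.

decreases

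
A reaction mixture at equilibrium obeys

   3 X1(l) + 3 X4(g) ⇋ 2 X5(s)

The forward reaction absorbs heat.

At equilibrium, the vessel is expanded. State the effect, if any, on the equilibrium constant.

unchanged

The equilibrium constant depends only on temperature. This perturbation may move the position of equilibrium, but since T is unchanged, K itself is unchanged.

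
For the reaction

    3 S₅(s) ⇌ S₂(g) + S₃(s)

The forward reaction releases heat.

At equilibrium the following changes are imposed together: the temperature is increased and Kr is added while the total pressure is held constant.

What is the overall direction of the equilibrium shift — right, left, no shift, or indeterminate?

The forward reaction is exothermic. Raising T favours the endothermic direction — shift to the left.
Adding inert gas at constant total pressure expands the volume and lowers every reacting partial pressure. With Δn_gas = 1 − 0 = +1, Q moves away from K toward the side with fewer gas moles, so the system shifts toward the side with more gas moles — to the right.
The individual effects push in opposite directions; without quantitative information the net direction cannot be determined.

cannot be determined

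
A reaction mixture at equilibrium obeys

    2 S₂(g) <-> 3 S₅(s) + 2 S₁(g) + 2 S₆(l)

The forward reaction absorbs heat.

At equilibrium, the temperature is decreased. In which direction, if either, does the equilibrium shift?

The forward reaction is endothermic. Lowering T favours the exothermic direction — shift to the left.

left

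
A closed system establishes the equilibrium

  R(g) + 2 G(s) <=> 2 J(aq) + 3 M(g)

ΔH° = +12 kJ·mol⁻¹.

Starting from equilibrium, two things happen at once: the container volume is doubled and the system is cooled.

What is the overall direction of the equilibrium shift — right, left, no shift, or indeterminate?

Gas moles: reactants 1, products 3 (Δn_gas = +2). Expansion shifts the system toward the side with more moles of gas — to the right.
The forward reaction is endothermic. Lowering T favours the exothermic direction — shift to the left.
The individual effects push in opposite directions; without quantitative information the net direction cannot be determined.

cannot be determined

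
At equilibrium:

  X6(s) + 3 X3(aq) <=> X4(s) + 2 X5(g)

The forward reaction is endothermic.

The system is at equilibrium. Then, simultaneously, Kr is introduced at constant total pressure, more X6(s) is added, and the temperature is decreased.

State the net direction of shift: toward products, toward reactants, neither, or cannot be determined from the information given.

Adding inert gas at constant total pressure expands the volume and lowers every reacting partial pressure. With Δn_gas = 2 − 0 = +2, Q moves away from K toward the side with fewer gas moles, so the system shifts toward the side with more gas moles — to the right.
X6 is a pure solid; its activity is 1 regardless of amount, so Q is unaffected — no shift from this change.
The forward reaction is endothermic. Lowering T favours the exothermic direction — shift to the left.
The individual effects push in opposite directions; without quantitative information the net direction cannot be determined.

cannot be determined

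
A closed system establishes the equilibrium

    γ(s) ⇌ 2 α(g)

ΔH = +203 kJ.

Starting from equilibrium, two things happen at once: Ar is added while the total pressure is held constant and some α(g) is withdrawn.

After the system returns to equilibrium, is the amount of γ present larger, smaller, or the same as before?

decreases

Adding inert gas at constant total pressure expands the volume and lowers every reacting partial pressure. With Δn_gas = 2 − 0 = +2, Q moves away from K toward the side with fewer gas moles, so the system shifts toward the side with more gas moles — to the right.
Removing α (g), a product, drives the reaction to the right.
The net shift is to the right. γ is a reactant, so its amount decreases.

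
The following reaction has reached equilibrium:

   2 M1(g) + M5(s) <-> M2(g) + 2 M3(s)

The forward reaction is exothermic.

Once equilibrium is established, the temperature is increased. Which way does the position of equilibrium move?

left

The forward reaction is exothermic. Raising T favours the endothermic direction — shift to the left.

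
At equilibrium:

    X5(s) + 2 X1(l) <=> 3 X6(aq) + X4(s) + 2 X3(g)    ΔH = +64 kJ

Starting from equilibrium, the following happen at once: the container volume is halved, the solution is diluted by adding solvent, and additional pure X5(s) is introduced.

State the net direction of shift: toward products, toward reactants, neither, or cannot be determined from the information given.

cannot be determined

Gas moles: reactants 0, products 2 (Δn_gas = +2). Compression shifts the system toward the side with fewer moles of gas — to the left.
Dilution lowers every aqueous concentration by the same factor. Δn_aq = 3 − 0 = +3, so the system shifts toward the side with more dissolved moles — to the right.
X5 is a pure solid; its activity is 1 regardless of amount, so Q is unaffected — no shift from this change.
The individual effects push in opposite directions; without quantitative information the net direction cannot be determined.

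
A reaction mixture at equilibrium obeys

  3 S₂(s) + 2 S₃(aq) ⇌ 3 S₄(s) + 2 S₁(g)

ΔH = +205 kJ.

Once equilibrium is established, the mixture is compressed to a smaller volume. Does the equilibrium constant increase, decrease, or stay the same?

unchanged

The equilibrium constant depends only on temperature. This perturbation may move the position of equilibrium, but since T is unchanged, K itself is unchanged.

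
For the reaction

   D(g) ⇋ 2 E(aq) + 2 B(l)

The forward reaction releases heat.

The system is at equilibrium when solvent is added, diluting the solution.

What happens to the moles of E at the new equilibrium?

Dilution lowers every aqueous concentration by the same factor. Δn_aq = 2 − 0 = +2, so the system shifts toward the side with more dissolved moles — to the right.
The net shift is to the right. E is a product, so its amount increases.

increases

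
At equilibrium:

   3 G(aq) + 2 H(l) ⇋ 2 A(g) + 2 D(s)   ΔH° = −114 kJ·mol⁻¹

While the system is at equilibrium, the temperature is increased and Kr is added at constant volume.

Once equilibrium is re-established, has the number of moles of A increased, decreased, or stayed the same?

decreases

The forward reaction is exothermic. Raising T favours the endothermic direction — shift to the left.
At constant volume, adding an inert gas leaves every reacting species' partial pressure unchanged, so Q is unchanged — no shift from this change.
The net shift is to the left. A is a product, so its amount decreases.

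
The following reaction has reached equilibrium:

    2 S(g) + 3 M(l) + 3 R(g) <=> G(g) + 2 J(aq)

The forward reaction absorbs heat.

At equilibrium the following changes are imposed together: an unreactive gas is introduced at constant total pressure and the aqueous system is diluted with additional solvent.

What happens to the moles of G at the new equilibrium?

Adding inert gas at constant total pressure expands the volume and lowers every reacting partial pressure. With Δn_gas = 1 − 5 = -4, Q moves away from K toward the side with fewer gas moles, so the system shifts toward the side with more gas moles — to the left.
Dilution lowers every aqueous concentration by the same factor. Δn_aq = 2 − 0 = +2, so the system shifts toward the side with more dissolved moles — to the right.
The two effects oppose each other, so the net shift — and hence the change in G — cannot be determined from the given information.

cannot be determined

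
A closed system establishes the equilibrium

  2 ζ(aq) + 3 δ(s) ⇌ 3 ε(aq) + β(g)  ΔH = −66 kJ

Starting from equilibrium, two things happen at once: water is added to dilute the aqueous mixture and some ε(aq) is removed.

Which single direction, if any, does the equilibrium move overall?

right

Dilution lowers every aqueous concentration by the same factor. Δn_aq = 3 − 2 = +1, so the system shifts toward the side with more dissolved moles — to the right.
Removing ε (aq), a product, drives the reaction to the right.
All effects act in the same direction — net shift to the right.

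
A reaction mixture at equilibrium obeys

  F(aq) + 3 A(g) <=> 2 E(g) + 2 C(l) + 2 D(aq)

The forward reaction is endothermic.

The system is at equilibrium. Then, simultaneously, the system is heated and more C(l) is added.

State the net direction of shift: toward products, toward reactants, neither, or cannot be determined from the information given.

The forward reaction is endothermic. Raising T favours the endothermic direction — shift to the right.
C is a pure liquid; its activity is 1 regardless of amount, so Q is unaffected — no shift from this change.
Only the nonzero effect(s) matter; the net shift is to the right.

right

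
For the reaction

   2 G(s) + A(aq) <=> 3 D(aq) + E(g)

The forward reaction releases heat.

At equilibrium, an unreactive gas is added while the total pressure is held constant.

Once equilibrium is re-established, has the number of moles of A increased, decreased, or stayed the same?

Adding inert gas at constant total pressure expands the volume and lowers every reacting partial pressure. With Δn_gas = 1 − 0 = +1, Q moves away from K toward the side with fewer gas moles, so the system shifts toward the side with more gas moles — to the right.
The net shift is to the right. A is a reactant, so its amount decreases.

decreases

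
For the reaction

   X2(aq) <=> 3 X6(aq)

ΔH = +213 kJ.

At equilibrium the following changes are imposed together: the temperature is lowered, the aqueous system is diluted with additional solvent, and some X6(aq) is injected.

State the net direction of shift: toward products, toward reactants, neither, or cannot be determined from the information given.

The forward reaction is endothermic. Lowering T favours the exothermic direction — shift to the left.
Dilution lowers every aqueous concentration by the same factor. Δn_aq = 3 − 1 = +2, so the system shifts toward the side with more dissolved moles — to the right.
Adding X6 (aq), a product, drives the reaction to the left.
The individual effects push in opposite directions; without quantitative information the net direction cannot be determined.

cannot be determined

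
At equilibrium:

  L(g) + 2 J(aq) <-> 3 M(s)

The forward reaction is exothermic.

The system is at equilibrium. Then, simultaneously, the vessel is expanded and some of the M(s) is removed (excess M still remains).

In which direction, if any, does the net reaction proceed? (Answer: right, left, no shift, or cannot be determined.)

left

Gas moles: reactants 1, products 0 (Δn_gas = -1). Expansion shifts the system toward the side with more moles of gas — to the left.
M is a pure solid; its activity is 1 regardless of amount, so Q is unaffected — no shift from this change.
Only the nonzero effect(s) matter; the net shift is to the left.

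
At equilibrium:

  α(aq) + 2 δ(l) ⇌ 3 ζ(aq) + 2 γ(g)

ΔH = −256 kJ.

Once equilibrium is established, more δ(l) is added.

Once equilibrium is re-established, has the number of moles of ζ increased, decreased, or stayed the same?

unchanged

δ is a pure liquid; its activity is 1 regardless of amount, so Q is unaffected — no shift from this change.
No net shift occurs, so the amount of ζ is unchanged.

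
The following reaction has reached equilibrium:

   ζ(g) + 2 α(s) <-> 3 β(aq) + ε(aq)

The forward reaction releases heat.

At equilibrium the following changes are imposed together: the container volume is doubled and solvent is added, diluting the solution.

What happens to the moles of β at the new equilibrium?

cannot be determined

Gas moles: reactants 1, products 0 (Δn_gas = -1). Expansion shifts the system toward the side with more moles of gas — to the left.
Dilution lowers every aqueous concentration by the same factor. Δn_aq = 4 − 0 = +4, so the system shifts toward the side with more dissolved moles — to the right.
The two effects oppose each other, so the net shift — and hence the change in β — cannot be determined from the given information.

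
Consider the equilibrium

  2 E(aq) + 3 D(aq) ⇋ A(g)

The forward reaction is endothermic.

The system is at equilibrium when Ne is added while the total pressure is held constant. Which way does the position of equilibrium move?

Adding inert gas at constant total pressure expands the volume and lowers every reacting partial pressure. With Δn_gas = 1 − 0 = +1, Q moves away from K toward the side with fewer gas moles, so the system shifts toward the side with more gas moles — to the right.

right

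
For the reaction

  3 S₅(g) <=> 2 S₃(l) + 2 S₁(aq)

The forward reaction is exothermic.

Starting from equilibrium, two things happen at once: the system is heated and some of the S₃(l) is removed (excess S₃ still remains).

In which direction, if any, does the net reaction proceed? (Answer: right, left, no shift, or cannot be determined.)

The forward reaction is exothermic. Raising T favours the endothermic direction — shift to the left.
S₃ is a pure liquid; its activity is 1 regardless of amount, so Q is unaffected — no shift from this change.
Only the nonzero effect(s) matter; the net shift is to the left.

left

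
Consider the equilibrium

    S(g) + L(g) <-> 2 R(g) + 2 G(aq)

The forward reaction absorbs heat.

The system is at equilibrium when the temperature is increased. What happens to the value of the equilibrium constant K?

increases

K depends on temperature via the van 't Hoff relation. The forward reaction is endothermic, so raising T increases K.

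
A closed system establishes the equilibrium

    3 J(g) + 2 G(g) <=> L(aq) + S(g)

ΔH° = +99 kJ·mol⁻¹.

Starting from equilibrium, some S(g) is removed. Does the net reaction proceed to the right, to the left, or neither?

Removing S (g), a product, drives the reaction to the right.

right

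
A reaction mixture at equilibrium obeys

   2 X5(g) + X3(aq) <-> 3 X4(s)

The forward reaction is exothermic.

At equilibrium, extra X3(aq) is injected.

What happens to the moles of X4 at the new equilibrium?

Adding X3 (aq), a reactant, drives the reaction to the right.
The net shift is to the right. X4 is a product, so its amount increases.

increases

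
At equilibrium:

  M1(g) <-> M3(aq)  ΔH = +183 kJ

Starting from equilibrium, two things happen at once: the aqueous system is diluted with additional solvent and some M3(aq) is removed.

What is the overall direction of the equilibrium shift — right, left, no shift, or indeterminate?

right

Dilution lowers every aqueous concentration by the same factor. Δn_aq = 1 − 0 = +1, so the system shifts toward the side with more dissolved moles — to the right.
Removing M3 (aq), a product, drives the reaction to the right.
All effects act in the same direction — net shift to the right.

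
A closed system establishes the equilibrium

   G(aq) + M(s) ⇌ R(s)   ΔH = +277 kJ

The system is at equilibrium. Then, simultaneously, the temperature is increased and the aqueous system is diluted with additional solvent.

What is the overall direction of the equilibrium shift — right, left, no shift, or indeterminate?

cannot be determined

The forward reaction is endothermic. Raising T favours the endothermic direction — shift to the right.
Dilution lowers every aqueous concentration by the same factor. Δn_aq = 0 − 1 = -1, so the system shifts toward the side with more dissolved moles — to the left.
The individual effects push in opposite directions; without quantitative information the net direction cannot be determined.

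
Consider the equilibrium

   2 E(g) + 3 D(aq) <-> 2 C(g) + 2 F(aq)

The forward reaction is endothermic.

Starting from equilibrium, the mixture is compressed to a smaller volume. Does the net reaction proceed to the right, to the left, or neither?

no shift

Gas moles: reactants 2, products 2. Δn_gas = 0, so a volume change leaves Q equal to K — no shift from this change.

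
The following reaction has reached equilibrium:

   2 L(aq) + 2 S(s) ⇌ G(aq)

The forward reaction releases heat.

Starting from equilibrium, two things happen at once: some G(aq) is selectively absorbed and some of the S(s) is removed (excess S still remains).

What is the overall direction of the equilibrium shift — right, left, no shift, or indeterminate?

right

Removing G (aq), a product, drives the reaction to the right.
S is a pure solid; its activity is 1 regardless of amount, so Q is unaffected — no shift from this change.
Only the nonzero effect(s) matter; the net shift is to the right.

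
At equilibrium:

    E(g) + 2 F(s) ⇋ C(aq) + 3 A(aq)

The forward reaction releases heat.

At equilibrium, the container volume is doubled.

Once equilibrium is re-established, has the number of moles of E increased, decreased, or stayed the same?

increases

Gas moles: reactants 1, products 0 (Δn_gas = -1). Expansion shifts the system toward the side with more moles of gas — to the left.
The net shift is to the left. E is a reactant, so its amount increases.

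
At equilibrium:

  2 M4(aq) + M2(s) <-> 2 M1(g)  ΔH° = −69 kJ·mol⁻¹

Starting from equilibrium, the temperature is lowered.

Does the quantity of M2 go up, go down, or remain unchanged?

The forward reaction is exothermic. Lowering T favours the exothermic direction — shift to the right.
The net shift is to the right. M2 is a reactant, so its amount decreases.

decreases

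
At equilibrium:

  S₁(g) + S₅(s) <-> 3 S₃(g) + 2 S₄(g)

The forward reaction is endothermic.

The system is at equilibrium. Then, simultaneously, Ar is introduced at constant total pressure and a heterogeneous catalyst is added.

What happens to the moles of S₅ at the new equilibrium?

decreases

Adding inert gas at constant total pressure expands the volume and lowers every reacting partial pressure. With Δn_gas = 5 − 1 = +4, Q moves away from K toward the side with fewer gas moles, so the system shifts toward the side with more gas moles — to the right.
A catalyst speeds both forward and reverse rates equally; it changes neither Q nor K — no shift from this change.
The net shift is to the right. S₅ is a reactant, so its amount decreases.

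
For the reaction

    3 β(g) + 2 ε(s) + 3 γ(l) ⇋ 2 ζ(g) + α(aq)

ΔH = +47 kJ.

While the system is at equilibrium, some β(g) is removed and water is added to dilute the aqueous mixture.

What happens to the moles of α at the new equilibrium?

Removing β (g), a reactant, drives the reaction to the left.
Dilution lowers every aqueous concentration by the same factor. Δn_aq = 1 − 0 = +1, so the system shifts toward the side with more dissolved moles — to the right.
The two effects oppose each other, so the net shift — and hence the change in α — cannot be determined from the given information.

cannot be determined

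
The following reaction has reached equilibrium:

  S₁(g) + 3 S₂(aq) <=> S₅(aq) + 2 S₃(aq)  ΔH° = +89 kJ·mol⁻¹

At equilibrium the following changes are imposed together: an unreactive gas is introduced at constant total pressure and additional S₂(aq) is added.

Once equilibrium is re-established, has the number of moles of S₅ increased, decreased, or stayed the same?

cannot be determined

Adding inert gas at constant total pressure expands the volume and lowers every reacting partial pressure. With Δn_gas = 0 − 1 = -1, Q moves away from K toward the side with fewer gas moles, so the system shifts toward the side with more gas moles — to the left.
Adding S₂ (aq), a reactant, drives the reaction to the right.
The two effects oppose each other, so the net shift — and hence the change in S₅ — cannot be determined from the given information.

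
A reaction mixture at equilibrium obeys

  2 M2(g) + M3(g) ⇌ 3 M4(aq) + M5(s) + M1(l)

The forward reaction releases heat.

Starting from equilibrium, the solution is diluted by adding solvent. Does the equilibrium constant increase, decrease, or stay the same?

The equilibrium constant depends only on temperature. This perturbation may move the position of equilibrium, but since T is unchanged, K itself is unchanged.

unchanged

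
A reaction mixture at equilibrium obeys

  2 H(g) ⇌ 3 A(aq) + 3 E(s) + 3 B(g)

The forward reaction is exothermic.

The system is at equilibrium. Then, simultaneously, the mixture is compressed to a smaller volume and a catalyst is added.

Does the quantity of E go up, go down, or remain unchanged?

decreases

Gas moles: reactants 2, products 3 (Δn_gas = +1). Compression shifts the system toward the side with fewer moles of gas — to the left.
A catalyst speeds both forward and reverse rates equally; it changes neither Q nor K — no shift from this change.
The net shift is to the left. E is a product, so its amount decreases.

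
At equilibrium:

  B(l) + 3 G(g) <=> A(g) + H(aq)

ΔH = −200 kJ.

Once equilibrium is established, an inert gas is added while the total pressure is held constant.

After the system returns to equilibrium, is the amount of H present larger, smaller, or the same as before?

Adding inert gas at constant total pressure expands the volume and lowers every reacting partial pressure. With Δn_gas = 1 − 3 = -2, Q moves away from K toward the side with fewer gas moles, so the system shifts toward the side with more gas moles — to the left.
The net shift is to the left. H is a product, so its amount decreases.

decreases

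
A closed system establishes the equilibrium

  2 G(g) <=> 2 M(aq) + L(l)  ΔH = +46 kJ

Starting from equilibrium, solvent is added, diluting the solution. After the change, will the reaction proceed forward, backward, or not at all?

Dilution lowers every aqueous concentration by the same factor. Δn_aq = 2 − 0 = +2, so the system shifts toward the side with more dissolved moles — to the right.

right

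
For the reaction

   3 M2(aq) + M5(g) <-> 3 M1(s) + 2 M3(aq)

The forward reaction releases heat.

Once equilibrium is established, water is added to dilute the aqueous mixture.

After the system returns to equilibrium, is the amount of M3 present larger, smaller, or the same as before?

Dilution lowers every aqueous concentration by the same factor. Δn_aq = 2 − 3 = -1, so the system shifts toward the side with more dissolved moles — to the left.
The net shift is to the left. M3 is a product, so its amount decreases.

decreases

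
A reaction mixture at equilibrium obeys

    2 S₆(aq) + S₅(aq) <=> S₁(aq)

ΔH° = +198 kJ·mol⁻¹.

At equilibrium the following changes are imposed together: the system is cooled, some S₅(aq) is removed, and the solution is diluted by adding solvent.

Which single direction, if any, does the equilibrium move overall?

The forward reaction is endothermic. Lowering T favours the exothermic direction — shift to the left.
Removing S₅ (aq), a reactant, drives the reaction to the left.
Dilution lowers every aqueous concentration by the same factor. Δn_aq = 1 − 3 = -2, so the system shifts toward the side with more dissolved moles — to the left.
All effects act in the same direction — net shift to the left.

left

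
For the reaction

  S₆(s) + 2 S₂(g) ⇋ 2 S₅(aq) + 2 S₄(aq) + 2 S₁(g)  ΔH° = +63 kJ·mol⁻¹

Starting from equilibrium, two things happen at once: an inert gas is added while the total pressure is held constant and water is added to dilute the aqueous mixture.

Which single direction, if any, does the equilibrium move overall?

Adding inert gas at constant total pressure expands the volume, scaling every reacting partial pressure by the same factor. Δn_gas = 2 − 2 = 0, so Q is unchanged — no shift.
Dilution lowers every aqueous concentration by the same factor. Δn_aq = 4 − 0 = +4, so the system shifts toward the side with more dissolved moles — to the right.
Only the nonzero effect(s) matter; the net shift is to the right.

right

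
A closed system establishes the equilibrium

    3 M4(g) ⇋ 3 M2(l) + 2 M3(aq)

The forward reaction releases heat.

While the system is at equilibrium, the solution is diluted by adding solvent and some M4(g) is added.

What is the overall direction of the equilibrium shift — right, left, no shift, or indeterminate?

right

Dilution lowers every aqueous concentration by the same factor. Δn_aq = 2 − 0 = +2, so the system shifts toward the side with more dissolved moles — to the right.
Adding M4 (g), a reactant, drives the reaction to the right.
All effects act in the same direction — net shift to the right.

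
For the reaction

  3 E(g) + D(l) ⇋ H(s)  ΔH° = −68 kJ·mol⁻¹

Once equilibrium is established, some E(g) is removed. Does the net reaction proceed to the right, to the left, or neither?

Removing E (g), a reactant, drives the reaction to the left.

left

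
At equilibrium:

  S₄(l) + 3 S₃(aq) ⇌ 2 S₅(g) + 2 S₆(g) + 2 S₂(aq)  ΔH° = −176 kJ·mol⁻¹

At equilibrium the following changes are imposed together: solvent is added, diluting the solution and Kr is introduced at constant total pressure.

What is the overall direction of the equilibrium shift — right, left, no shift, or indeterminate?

Dilution lowers every aqueous concentration by the same factor. Δn_aq = 2 − 3 = -1, so the system shifts toward the side with more dissolved moles — to the left.
Adding inert gas at constant total pressure expands the volume and lowers every reacting partial pressure. With Δn_gas = 4 − 0 = +4, Q moves away from K toward the side with fewer gas moles, so the system shifts toward the side with more gas moles — to the right.
The individual effects push in opposite directions; without quantitative information the net direction cannot be determined.

cannot be determined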